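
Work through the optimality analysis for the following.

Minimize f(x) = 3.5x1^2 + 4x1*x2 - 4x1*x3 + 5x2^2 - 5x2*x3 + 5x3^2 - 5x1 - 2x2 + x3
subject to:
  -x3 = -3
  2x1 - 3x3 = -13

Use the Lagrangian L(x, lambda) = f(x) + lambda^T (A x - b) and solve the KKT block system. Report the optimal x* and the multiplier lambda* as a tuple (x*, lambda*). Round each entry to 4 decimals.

Form the Lagrangian:
  L(x, lambda) = (1/2) x^T Q x + c^T x + lambda^T (A x - b)
Stationarity (grad_x L = 0): Q x + c + A^T lambda = 0.
Primal feasibility: A x = b.

This gives the KKT block system:
  [ Q   A^T ] [ x     ]   [-c ]
  [ A    0  ] [ lambda ] = [ b ]

Solving the linear system:
  x*      = (-2, 2.5, 3)
  lambda* = (-5, 10.5)
  f(x*)   = 64.75

x* = (-2, 2.5, 3), lambda* = (-5, 10.5)


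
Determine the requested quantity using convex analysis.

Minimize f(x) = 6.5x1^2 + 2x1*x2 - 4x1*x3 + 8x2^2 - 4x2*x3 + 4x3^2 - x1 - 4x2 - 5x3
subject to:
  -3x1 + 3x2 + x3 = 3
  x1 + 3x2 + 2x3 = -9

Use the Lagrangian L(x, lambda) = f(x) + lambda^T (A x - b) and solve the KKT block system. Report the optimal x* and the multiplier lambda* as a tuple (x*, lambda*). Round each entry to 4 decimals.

Form the Lagrangian:
  L(x, lambda) = (1/2) x^T Q x + c^T x + lambda^T (A x - b)
Stationarity (grad_x L = 0): Q x + c + A^T lambda = 0.
Primal feasibility: A x = b.

This gives the KKT block system:
  [ Q   A^T ] [ x     ]   [-c ]
  [ A    0  ] [ lambda ] = [ b ]

Solving the linear system:
  x*      = (-2.413, -0.6303, -2.3481)
  lambda* = (-5.2661, 8.4388)
  f(x*)   = 54.211

x* = (-2.413, -0.6303, -2.3481), lambda* = (-5.2661, 8.4388)


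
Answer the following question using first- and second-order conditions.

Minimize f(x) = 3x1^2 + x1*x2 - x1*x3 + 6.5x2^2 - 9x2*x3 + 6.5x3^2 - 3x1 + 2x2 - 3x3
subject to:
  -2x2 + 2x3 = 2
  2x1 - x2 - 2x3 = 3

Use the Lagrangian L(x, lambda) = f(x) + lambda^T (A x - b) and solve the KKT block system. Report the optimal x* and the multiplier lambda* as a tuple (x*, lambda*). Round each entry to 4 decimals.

Form the Lagrangian:
  L(x, lambda) = (1/2) x^T Q x + c^T x + lambda^T (A x - b)
Stationarity (grad_x L = 0): Q x + c + A^T lambda = 0.
Primal feasibility: A x = b.

This gives the KKT block system:
  [ Q   A^T ] [ x     ]   [-c ]
  [ A    0  ] [ lambda ] = [ b ]

Solving the linear system:
  x*      = (1.1395, -0.907, 0.093)
  lambda* = (-4.0349, -1.4186)
  f(x*)   = 3.407

x* = (1.1395, -0.907, 0.093), lambda* = (-4.0349, -1.4186)


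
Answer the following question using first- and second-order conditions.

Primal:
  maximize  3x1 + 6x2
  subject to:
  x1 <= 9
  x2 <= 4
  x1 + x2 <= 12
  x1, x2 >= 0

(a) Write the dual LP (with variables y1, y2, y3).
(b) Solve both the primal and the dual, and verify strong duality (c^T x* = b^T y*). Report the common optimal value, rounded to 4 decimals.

The standard primal-dual pair for 'max c^T x s.t. A x <= b, x >= 0' is:
  Dual:  min b^T y  s.t.  A^T y >= c,  y >= 0.

So the dual LP is:
  minimize  9y1 + 4y2 + 12y3
  subject to:
    y1 + y3 >= 3
    y2 + y3 >= 6
    y1, y2, y3 >= 0

Solving the primal: x* = (8, 4).
  primal value c^T x* = 48.
Solving the dual: y* = (0, 3, 3).
  dual value b^T y* = 48.
Strong duality: c^T x* = b^T y*. Confirmed.

48


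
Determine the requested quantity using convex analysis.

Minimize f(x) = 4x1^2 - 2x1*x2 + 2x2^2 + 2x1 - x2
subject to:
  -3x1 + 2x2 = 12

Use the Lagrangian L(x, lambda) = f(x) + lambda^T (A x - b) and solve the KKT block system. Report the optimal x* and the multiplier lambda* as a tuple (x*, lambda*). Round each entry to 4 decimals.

Form the Lagrangian:
  L(x, lambda) = (1/2) x^T Q x + c^T x + lambda^T (A x - b)
Stationarity (grad_x L = 0): Q x + c + A^T lambda = 0.
Primal feasibility: A x = b.

This gives the KKT block system:
  [ Q   A^T ] [ x     ]   [-c ]
  [ A    0  ] [ lambda ] = [ b ]

Solving the linear system:
  x*      = (-2.2273, 2.6591)
  lambda* = (-7.0455)
  f(x*)   = 38.7159

x* = (-2.2273, 2.6591), lambda* = (-7.0455)


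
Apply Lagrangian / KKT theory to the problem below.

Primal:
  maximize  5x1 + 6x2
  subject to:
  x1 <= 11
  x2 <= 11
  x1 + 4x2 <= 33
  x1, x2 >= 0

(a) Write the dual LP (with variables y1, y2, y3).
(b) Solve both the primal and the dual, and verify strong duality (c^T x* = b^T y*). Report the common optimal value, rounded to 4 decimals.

The standard primal-dual pair for 'max c^T x s.t. A x <= b, x >= 0' is:
  Dual:  min b^T y  s.t.  A^T y >= c,  y >= 0.

So the dual LP is:
  minimize  11y1 + 11y2 + 33y3
  subject to:
    y1 + y3 >= 5
    y2 + 4y3 >= 6
    y1, y2, y3 >= 0

Solving the primal: x* = (11, 5.5).
  primal value c^T x* = 88.
Solving the dual: y* = (3.5, 0, 1.5).
  dual value b^T y* = 88.
Strong duality: c^T x* = b^T y*. Confirmed.

88


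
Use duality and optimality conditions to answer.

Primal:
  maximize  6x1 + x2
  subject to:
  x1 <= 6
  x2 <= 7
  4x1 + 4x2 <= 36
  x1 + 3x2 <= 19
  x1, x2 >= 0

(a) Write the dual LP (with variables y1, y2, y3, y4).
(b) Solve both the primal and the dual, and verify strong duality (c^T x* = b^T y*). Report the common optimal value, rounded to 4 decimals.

The standard primal-dual pair for 'max c^T x s.t. A x <= b, x >= 0' is:
  Dual:  min b^T y  s.t.  A^T y >= c,  y >= 0.

So the dual LP is:
  minimize  6y1 + 7y2 + 36y3 + 19y4
  subject to:
    y1 + 4y3 + y4 >= 6
    y2 + 4y3 + 3y4 >= 1
    y1, y2, y3, y4 >= 0

Solving the primal: x* = (6, 3).
  primal value c^T x* = 39.
Solving the dual: y* = (5, 0, 0.25, 0).
  dual value b^T y* = 39.
Strong duality: c^T x* = b^T y*. Confirmed.

39


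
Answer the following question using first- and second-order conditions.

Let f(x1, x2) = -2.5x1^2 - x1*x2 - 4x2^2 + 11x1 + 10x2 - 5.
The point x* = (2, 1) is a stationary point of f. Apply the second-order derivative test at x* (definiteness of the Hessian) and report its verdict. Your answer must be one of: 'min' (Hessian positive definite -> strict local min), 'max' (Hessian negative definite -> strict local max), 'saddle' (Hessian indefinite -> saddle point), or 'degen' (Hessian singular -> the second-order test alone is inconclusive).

Compute the Hessian H = grad^2 f:
  H = [[-5, -1], [-1, -8]]
Verify stationarity: grad f(x*) = H x* + g = (0, 0).
Eigenvalues of H: -8.3028, -4.6972.
Both eigenvalues < 0, so H is negative definite -> x* is a strict local max.

max


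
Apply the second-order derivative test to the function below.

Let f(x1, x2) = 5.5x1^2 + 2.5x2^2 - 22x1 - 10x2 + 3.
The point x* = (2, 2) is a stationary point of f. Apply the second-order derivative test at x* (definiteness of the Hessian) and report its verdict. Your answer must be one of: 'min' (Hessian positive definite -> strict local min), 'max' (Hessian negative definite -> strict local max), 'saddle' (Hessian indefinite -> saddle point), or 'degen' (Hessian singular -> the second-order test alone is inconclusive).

Compute the Hessian H = grad^2 f:
  H = [[11, 0], [0, 5]]
Verify stationarity: grad f(x*) = H x* + g = (0, 0).
Eigenvalues of H: 5, 11.
Both eigenvalues > 0, so H is positive definite -> x* is a strict local min.

min


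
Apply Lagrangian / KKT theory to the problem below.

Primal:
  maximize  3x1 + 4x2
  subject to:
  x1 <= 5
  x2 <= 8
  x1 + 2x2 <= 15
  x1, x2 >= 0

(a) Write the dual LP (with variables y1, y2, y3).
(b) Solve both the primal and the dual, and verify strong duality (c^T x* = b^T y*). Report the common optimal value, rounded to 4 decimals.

The standard primal-dual pair for 'max c^T x s.t. A x <= b, x >= 0' is:
  Dual:  min b^T y  s.t.  A^T y >= c,  y >= 0.

So the dual LP is:
  minimize  5y1 + 8y2 + 15y3
  subject to:
    y1 + y3 >= 3
    y2 + 2y3 >= 4
    y1, y2, y3 >= 0

Solving the primal: x* = (5, 5).
  primal value c^T x* = 35.
Solving the dual: y* = (1, 0, 2).
  dual value b^T y* = 35.
Strong duality: c^T x* = b^T y*. Confirmed.

35


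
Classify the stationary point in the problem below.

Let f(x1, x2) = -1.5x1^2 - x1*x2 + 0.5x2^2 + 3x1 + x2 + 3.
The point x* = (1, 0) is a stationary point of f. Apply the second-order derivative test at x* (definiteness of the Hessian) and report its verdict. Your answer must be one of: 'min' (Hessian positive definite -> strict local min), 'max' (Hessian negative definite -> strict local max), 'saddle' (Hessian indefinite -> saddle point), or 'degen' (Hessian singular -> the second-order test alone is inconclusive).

Compute the Hessian H = grad^2 f:
  H = [[-3, -1], [-1, 1]]
Verify stationarity: grad f(x*) = H x* + g = (0, 0).
Eigenvalues of H: -3.2361, 1.2361.
Eigenvalues have mixed signs, so H is indefinite -> x* is a saddle point.

saddle


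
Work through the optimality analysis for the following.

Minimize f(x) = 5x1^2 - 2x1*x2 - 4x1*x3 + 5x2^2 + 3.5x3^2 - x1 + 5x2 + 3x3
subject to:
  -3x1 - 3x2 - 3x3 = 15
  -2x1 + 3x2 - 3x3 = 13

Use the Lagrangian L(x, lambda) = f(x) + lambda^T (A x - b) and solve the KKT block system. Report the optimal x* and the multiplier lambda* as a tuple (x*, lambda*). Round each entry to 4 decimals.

Form the Lagrangian:
  L(x, lambda) = (1/2) x^T Q x + c^T x + lambda^T (A x - b)
Stationarity (grad_x L = 0): Q x + c + A^T lambda = 0.
Primal feasibility: A x = b.

This gives the KKT block system:
  [ Q   A^T ] [ x     ]   [-c ]
  [ A    0  ] [ lambda ] = [ b ]

Solving the linear system:
  x*      = (-1.9036, -0.0161, -3.0803)
  lambda* = (-0.3836, -3.2658)
  f(x*)   = 20.3956

x* = (-1.9036, -0.0161, -3.0803), lambda* = (-0.3836, -3.2658)


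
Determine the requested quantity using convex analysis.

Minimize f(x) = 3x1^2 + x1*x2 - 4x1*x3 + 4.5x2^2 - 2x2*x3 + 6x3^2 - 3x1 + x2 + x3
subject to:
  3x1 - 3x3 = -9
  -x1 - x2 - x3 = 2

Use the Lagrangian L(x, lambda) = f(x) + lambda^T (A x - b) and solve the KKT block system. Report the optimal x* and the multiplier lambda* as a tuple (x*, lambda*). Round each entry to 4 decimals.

Form the Lagrangian:
  L(x, lambda) = (1/2) x^T Q x + c^T x + lambda^T (A x - b)
Stationarity (grad_x L = 0): Q x + c + A^T lambda = 0.
Primal feasibility: A x = b.

This gives the KKT block system:
  [ Q   A^T ] [ x     ]   [-c ]
  [ A    0  ] [ lambda ] = [ b ]

Solving the linear system:
  x*      = (-2.54, 0.08, 0.46)
  lambda* = (6.0867, -1.74)
  f(x*)   = 33.21

x* = (-2.54, 0.08, 0.46), lambda* = (6.0867, -1.74)


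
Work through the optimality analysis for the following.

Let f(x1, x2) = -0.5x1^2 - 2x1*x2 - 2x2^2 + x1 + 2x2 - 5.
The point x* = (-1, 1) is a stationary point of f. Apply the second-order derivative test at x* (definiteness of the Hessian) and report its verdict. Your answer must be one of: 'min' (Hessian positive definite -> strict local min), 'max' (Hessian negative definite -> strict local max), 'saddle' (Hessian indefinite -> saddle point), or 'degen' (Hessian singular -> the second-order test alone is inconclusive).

Compute the Hessian H = grad^2 f:
  H = [[-1, -2], [-2, -4]]
Verify stationarity: grad f(x*) = H x* + g = (0, 0).
Eigenvalues of H: -5, 0.
H has a zero eigenvalue (singular; negative semidefinite but not definite), so H is neither positive definite, negative definite, nor indefinite. The second-order test alone is inconclusive -> degen.
(Indeed, f is constant along the null direction of H through x*, so x* is not a strict local extremum.)

degen


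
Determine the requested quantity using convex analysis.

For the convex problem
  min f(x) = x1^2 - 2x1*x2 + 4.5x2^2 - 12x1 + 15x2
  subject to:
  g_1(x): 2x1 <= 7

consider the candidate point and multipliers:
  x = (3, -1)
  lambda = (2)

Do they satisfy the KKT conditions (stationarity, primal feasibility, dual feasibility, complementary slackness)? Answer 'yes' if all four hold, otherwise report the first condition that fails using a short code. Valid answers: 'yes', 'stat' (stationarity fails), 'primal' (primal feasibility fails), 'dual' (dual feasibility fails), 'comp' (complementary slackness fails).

Gradient of f: grad f(x) = Q x + c = (-4, 0)
Constraint values g_i(x) = a_i^T x - b_i:
  g_1((3, -1)) = -1
Stationarity residual: grad f(x) + sum_i lambda_i a_i = (0, 0)
  -> stationarity OK
Primal feasibility (all g_i <= 0): OK
Dual feasibility (all lambda_i >= 0): OK
Complementary slackness (lambda_i * g_i(x) = 0 for all i): FAILS

Verdict: the first failing condition is complementary_slackness -> comp.

comp


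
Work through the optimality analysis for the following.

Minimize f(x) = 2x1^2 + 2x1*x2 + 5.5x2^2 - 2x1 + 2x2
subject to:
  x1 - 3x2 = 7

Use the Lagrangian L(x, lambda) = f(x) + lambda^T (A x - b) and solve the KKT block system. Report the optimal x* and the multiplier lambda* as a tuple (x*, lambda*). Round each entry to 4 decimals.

Form the Lagrangian:
  L(x, lambda) = (1/2) x^T Q x + c^T x + lambda^T (A x - b)
Stationarity (grad_x L = 0): Q x + c + A^T lambda = 0.
Primal feasibility: A x = b.

This gives the KKT block system:
  [ Q   A^T ] [ x     ]   [-c ]
  [ A    0  ] [ lambda ] = [ b ]

Solving the linear system:
  x*      = (2.2203, -1.5932)
  lambda* = (-3.6949)
  f(x*)   = 9.1186

x* = (2.2203, -1.5932), lambda* = (-3.6949)


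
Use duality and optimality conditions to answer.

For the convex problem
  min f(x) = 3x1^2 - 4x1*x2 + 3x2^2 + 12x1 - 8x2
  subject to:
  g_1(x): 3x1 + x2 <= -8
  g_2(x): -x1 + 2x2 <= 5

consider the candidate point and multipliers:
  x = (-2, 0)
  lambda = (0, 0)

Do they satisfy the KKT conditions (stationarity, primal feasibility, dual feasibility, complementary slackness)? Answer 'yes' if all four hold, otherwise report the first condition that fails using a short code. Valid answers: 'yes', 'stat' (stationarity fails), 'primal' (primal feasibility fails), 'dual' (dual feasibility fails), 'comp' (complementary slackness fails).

Gradient of f: grad f(x) = Q x + c = (0, 0)
Constraint values g_i(x) = a_i^T x - b_i:
  g_1((-2, 0)) = 2
  g_2((-2, 0)) = -3
Stationarity residual: grad f(x) + sum_i lambda_i a_i = (0, 0)
  -> stationarity OK
Primal feasibility (all g_i <= 0): FAILS
Dual feasibility (all lambda_i >= 0): OK
Complementary slackness (lambda_i * g_i(x) = 0 for all i): OK

Verdict: the first failing condition is primal_feasibility -> primal.

primal


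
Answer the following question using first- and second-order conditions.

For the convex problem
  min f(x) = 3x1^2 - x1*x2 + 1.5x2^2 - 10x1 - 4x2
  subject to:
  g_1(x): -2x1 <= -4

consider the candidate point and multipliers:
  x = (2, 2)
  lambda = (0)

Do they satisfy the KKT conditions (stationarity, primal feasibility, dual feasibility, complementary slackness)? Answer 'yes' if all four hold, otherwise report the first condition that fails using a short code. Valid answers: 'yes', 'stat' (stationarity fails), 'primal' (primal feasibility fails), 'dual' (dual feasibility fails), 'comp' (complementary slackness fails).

Gradient of f: grad f(x) = Q x + c = (0, 0)
Constraint values g_i(x) = a_i^T x - b_i:
  g_1((2, 2)) = 0
Stationarity residual: grad f(x) + sum_i lambda_i a_i = (0, 0)
  -> stationarity OK
Primal feasibility (all g_i <= 0): OK
Dual feasibility (all lambda_i >= 0): OK
Complementary slackness (lambda_i * g_i(x) = 0 for all i): OK

Verdict: yes, KKT holds.

yes


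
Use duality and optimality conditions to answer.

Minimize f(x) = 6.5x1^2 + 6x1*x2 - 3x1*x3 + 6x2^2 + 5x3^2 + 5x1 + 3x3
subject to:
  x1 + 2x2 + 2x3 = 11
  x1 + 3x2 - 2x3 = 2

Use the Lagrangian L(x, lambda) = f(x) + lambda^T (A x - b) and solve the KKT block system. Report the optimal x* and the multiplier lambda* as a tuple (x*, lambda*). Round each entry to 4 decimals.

Form the Lagrangian:
  L(x, lambda) = (1/2) x^T Q x + c^T x + lambda^T (A x - b)
Stationarity (grad_x L = 0): Q x + c + A^T lambda = 0.
Primal feasibility: A x = b.

This gives the KKT block system:
  [ Q   A^T ] [ x     ]   [-c ]
  [ A    0  ] [ lambda ] = [ b ]

Solving the linear system:
  x*      = (0.3494, 2.4603, 2.8651)
  lambda* = (-15.5046, -0.2033)
  f(x*)   = 90.6497

x* = (0.3494, 2.4603, 2.8651), lambda* = (-15.5046, -0.2033)


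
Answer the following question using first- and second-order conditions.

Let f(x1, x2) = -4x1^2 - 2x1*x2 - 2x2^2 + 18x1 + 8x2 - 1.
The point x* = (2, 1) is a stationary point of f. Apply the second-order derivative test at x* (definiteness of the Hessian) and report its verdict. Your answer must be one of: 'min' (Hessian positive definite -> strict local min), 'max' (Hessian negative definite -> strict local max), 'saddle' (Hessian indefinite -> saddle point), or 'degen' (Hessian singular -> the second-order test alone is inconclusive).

Compute the Hessian H = grad^2 f:
  H = [[-8, -2], [-2, -4]]
Verify stationarity: grad f(x*) = H x* + g = (0, 0).
Eigenvalues of H: -8.8284, -3.1716.
Both eigenvalues < 0, so H is negative definite -> x* is a strict local max.

max


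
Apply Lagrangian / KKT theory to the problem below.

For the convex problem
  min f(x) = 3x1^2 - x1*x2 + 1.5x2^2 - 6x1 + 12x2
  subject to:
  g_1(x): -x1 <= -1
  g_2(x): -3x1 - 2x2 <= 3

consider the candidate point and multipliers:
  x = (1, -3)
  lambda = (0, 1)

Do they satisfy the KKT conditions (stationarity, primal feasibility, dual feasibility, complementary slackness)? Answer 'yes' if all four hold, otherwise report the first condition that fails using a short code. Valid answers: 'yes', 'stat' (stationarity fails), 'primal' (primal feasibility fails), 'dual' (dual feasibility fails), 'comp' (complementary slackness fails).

Gradient of f: grad f(x) = Q x + c = (3, 2)
Constraint values g_i(x) = a_i^T x - b_i:
  g_1((1, -3)) = 0
  g_2((1, -3)) = 0
Stationarity residual: grad f(x) + sum_i lambda_i a_i = (0, 0)
  -> stationarity OK
Primal feasibility (all g_i <= 0): OK
Dual feasibility (all lambda_i >= 0): OK
Complementary slackness (lambda_i * g_i(x) = 0 for all i): OK

Verdict: yes, KKT holds.

yes


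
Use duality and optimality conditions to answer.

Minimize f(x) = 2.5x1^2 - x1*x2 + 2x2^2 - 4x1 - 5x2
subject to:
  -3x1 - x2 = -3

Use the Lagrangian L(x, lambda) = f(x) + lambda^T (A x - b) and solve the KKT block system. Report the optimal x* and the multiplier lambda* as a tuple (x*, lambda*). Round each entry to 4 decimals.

Form the Lagrangian:
  L(x, lambda) = (1/2) x^T Q x + c^T x + lambda^T (A x - b)
Stationarity (grad_x L = 0): Q x + c + A^T lambda = 0.
Primal feasibility: A x = b.

This gives the KKT block system:
  [ Q   A^T ] [ x     ]   [-c ]
  [ A    0  ] [ lambda ] = [ b ]

Solving the linear system:
  x*      = (0.5957, 1.2128)
  lambda* = (-0.7447)
  f(x*)   = -5.3404

x* = (0.5957, 1.2128), lambda* = (-0.7447)


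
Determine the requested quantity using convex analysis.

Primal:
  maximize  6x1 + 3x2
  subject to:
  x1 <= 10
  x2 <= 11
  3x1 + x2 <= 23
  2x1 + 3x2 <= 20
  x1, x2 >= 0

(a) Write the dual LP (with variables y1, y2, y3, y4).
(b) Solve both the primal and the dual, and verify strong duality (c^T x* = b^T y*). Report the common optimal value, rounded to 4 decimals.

The standard primal-dual pair for 'max c^T x s.t. A x <= b, x >= 0' is:
  Dual:  min b^T y  s.t.  A^T y >= c,  y >= 0.

So the dual LP is:
  minimize  10y1 + 11y2 + 23y3 + 20y4
  subject to:
    y1 + 3y3 + 2y4 >= 6
    y2 + y3 + 3y4 >= 3
    y1, y2, y3, y4 >= 0

Solving the primal: x* = (7, 2).
  primal value c^T x* = 48.
Solving the dual: y* = (0, 0, 1.7143, 0.4286).
  dual value b^T y* = 48.
Strong duality: c^T x* = b^T y*. Confirmed.

48


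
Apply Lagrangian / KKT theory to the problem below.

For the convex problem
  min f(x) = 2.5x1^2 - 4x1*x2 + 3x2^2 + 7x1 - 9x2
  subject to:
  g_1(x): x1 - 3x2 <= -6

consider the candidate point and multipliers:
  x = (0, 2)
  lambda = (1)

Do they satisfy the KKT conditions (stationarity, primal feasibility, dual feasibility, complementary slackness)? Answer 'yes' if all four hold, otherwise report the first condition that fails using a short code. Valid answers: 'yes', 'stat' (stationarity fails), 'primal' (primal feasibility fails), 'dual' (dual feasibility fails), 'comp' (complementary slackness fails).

Gradient of f: grad f(x) = Q x + c = (-1, 3)
Constraint values g_i(x) = a_i^T x - b_i:
  g_1((0, 2)) = 0
Stationarity residual: grad f(x) + sum_i lambda_i a_i = (0, 0)
  -> stationarity OK
Primal feasibility (all g_i <= 0): OK
Dual feasibility (all lambda_i >= 0): OK
Complementary slackness (lambda_i * g_i(x) = 0 for all i): OK

Verdict: yes, KKT holds.

yes


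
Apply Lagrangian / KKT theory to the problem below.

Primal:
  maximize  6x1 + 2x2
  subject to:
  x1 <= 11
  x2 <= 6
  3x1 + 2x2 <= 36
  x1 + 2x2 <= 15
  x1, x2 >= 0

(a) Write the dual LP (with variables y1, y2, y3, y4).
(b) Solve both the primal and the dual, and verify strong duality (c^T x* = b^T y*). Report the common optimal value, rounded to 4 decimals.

The standard primal-dual pair for 'max c^T x s.t. A x <= b, x >= 0' is:
  Dual:  min b^T y  s.t.  A^T y >= c,  y >= 0.

So the dual LP is:
  minimize  11y1 + 6y2 + 36y3 + 15y4
  subject to:
    y1 + 3y3 + y4 >= 6
    y2 + 2y3 + 2y4 >= 2
    y1, y2, y3, y4 >= 0

Solving the primal: x* = (11, 1.5).
  primal value c^T x* = 69.
Solving the dual: y* = (3, 0, 1, 0).
  dual value b^T y* = 69.
Strong duality: c^T x* = b^T y*. Confirmed.

69


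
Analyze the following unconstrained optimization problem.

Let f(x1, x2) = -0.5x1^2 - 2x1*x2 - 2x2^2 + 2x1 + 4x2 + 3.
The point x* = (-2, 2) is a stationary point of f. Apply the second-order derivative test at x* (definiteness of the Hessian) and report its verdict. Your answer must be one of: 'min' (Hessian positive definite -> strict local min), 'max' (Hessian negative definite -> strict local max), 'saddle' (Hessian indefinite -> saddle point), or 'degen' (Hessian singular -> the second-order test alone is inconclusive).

Compute the Hessian H = grad^2 f:
  H = [[-1, -2], [-2, -4]]
Verify stationarity: grad f(x*) = H x* + g = (0, 0).
Eigenvalues of H: -5, 0.
H has a zero eigenvalue (singular; negative semidefinite but not definite), so H is neither positive definite, negative definite, nor indefinite. The second-order test alone is inconclusive -> degen.
(Indeed, f is constant along the null direction of H through x*, so x* is not a strict local extremum.)

degen


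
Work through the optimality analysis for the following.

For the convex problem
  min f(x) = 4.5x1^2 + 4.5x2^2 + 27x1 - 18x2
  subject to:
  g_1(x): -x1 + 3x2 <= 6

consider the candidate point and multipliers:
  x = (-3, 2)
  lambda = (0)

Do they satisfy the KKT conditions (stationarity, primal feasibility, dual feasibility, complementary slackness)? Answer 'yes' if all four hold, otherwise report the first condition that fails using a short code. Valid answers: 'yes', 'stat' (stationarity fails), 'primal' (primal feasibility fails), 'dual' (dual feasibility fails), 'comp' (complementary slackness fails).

Gradient of f: grad f(x) = Q x + c = (0, 0)
Constraint values g_i(x) = a_i^T x - b_i:
  g_1((-3, 2)) = 3
Stationarity residual: grad f(x) + sum_i lambda_i a_i = (0, 0)
  -> stationarity OK
Primal feasibility (all g_i <= 0): FAILS
Dual feasibility (all lambda_i >= 0): OK
Complementary slackness (lambda_i * g_i(x) = 0 for all i): OK

Verdict: the first failing condition is primal_feasibility -> primal.

primal


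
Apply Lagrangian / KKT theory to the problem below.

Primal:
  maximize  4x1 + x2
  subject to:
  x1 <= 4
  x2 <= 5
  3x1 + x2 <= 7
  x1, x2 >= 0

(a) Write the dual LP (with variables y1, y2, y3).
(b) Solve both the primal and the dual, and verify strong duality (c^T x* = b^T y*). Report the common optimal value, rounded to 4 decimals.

The standard primal-dual pair for 'max c^T x s.t. A x <= b, x >= 0' is:
  Dual:  min b^T y  s.t.  A^T y >= c,  y >= 0.

So the dual LP is:
  minimize  4y1 + 5y2 + 7y3
  subject to:
    y1 + 3y3 >= 4
    y2 + y3 >= 1
    y1, y2, y3 >= 0

Solving the primal: x* = (2.3333, 0).
  primal value c^T x* = 9.3333.
Solving the dual: y* = (0, 0, 1.3333).
  dual value b^T y* = 9.3333.
Strong duality: c^T x* = b^T y*. Confirmed.

9.3333


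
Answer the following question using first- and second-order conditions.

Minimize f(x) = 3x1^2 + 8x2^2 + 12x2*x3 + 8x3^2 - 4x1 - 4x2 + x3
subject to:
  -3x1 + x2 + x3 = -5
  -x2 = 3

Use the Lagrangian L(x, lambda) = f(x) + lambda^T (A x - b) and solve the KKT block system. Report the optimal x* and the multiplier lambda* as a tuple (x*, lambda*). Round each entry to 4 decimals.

Form the Lagrangian:
  L(x, lambda) = (1/2) x^T Q x + c^T x + lambda^T (A x - b)
Stationarity (grad_x L = 0): Q x + c + A^T lambda = 0.
Primal feasibility: A x = b.

This gives the KKT block system:
  [ Q   A^T ] [ x     ]   [-c ]
  [ A    0  ] [ lambda ] = [ b ]

Solving the linear system:
  x*      = (1.3667, -3, 2.1)
  lambda* = (1.4, -25.4)
  f(x*)   = 45.9167

x* = (1.3667, -3, 2.1), lambda* = (1.4, -25.4)


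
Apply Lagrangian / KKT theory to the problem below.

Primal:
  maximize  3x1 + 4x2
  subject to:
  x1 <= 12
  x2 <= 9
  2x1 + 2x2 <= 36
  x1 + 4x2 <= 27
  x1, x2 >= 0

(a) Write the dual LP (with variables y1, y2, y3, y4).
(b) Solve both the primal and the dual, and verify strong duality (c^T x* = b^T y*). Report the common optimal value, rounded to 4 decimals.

The standard primal-dual pair for 'max c^T x s.t. A x <= b, x >= 0' is:
  Dual:  min b^T y  s.t.  A^T y >= c,  y >= 0.

So the dual LP is:
  minimize  12y1 + 9y2 + 36y3 + 27y4
  subject to:
    y1 + 2y3 + y4 >= 3
    y2 + 2y3 + 4y4 >= 4
    y1, y2, y3, y4 >= 0

Solving the primal: x* = (12, 3.75).
  primal value c^T x* = 51.
Solving the dual: y* = (2, 0, 0, 1).
  dual value b^T y* = 51.
Strong duality: c^T x* = b^T y*. Confirmed.

51


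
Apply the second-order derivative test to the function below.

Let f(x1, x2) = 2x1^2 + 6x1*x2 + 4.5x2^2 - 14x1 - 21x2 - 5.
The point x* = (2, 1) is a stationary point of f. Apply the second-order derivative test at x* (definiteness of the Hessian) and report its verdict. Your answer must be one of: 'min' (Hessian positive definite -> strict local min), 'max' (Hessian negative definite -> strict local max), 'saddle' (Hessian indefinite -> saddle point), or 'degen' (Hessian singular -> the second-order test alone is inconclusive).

Compute the Hessian H = grad^2 f:
  H = [[4, 6], [6, 9]]
Verify stationarity: grad f(x*) = H x* + g = (0, 0).
Eigenvalues of H: 0, 13.
H has a zero eigenvalue (singular; positive semidefinite but not definite), so H is neither positive definite, negative definite, nor indefinite. The second-order test alone is inconclusive -> degen.
(Indeed, f is constant along the null direction of H through x*, so x* is not a strict local extremum.)

degen


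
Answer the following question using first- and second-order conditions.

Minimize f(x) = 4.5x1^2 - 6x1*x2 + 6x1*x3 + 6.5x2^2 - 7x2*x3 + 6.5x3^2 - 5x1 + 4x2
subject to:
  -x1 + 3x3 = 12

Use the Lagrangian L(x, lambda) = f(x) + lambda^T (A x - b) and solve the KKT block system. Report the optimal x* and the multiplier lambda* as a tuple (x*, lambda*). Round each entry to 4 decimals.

Form the Lagrangian:
  L(x, lambda) = (1/2) x^T Q x + c^T x + lambda^T (A x - b)
Stationarity (grad_x L = 0): Q x + c + A^T lambda = 0.
Primal feasibility: A x = b.

This gives the KKT block system:
  [ Q   A^T ] [ x     ]   [-c ]
  [ A    0  ] [ lambda ] = [ b ]

Solving the linear system:
  x*      = (-2.3014, 0.3709, 3.2329)
  lambda* = (-8.5408)
  f(x*)   = 57.7404

x* = (-2.3014, 0.3709, 3.2329), lambda* = (-8.5408)


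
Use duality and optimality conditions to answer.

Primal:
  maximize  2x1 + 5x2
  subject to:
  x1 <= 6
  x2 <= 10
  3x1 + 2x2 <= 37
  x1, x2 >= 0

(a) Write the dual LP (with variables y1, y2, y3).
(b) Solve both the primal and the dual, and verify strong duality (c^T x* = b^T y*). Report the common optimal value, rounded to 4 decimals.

The standard primal-dual pair for 'max c^T x s.t. A x <= b, x >= 0' is:
  Dual:  min b^T y  s.t.  A^T y >= c,  y >= 0.

So the dual LP is:
  minimize  6y1 + 10y2 + 37y3
  subject to:
    y1 + 3y3 >= 2
    y2 + 2y3 >= 5
    y1, y2, y3 >= 0

Solving the primal: x* = (5.6667, 10).
  primal value c^T x* = 61.3333.
Solving the dual: y* = (0, 3.6667, 0.6667).
  dual value b^T y* = 61.3333.
Strong duality: c^T x* = b^T y*. Confirmed.

61.3333


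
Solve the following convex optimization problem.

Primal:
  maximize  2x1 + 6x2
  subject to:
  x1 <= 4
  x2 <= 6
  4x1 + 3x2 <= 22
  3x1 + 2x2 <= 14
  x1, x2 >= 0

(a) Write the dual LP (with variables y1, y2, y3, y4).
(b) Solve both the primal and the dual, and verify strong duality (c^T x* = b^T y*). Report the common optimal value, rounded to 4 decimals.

The standard primal-dual pair for 'max c^T x s.t. A x <= b, x >= 0' is:
  Dual:  min b^T y  s.t.  A^T y >= c,  y >= 0.

So the dual LP is:
  minimize  4y1 + 6y2 + 22y3 + 14y4
  subject to:
    y1 + 4y3 + 3y4 >= 2
    y2 + 3y3 + 2y4 >= 6
    y1, y2, y3, y4 >= 0

Solving the primal: x* = (0.6667, 6).
  primal value c^T x* = 37.3333.
Solving the dual: y* = (0, 4.6667, 0, 0.6667).
  dual value b^T y* = 37.3333.
Strong duality: c^T x* = b^T y*. Confirmed.

37.3333


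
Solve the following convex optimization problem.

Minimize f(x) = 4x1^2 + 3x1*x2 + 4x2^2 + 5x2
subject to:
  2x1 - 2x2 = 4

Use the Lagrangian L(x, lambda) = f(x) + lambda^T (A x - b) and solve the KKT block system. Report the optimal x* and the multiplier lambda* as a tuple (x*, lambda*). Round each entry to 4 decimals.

Form the Lagrangian:
  L(x, lambda) = (1/2) x^T Q x + c^T x + lambda^T (A x - b)
Stationarity (grad_x L = 0): Q x + c + A^T lambda = 0.
Primal feasibility: A x = b.

This gives the KKT block system:
  [ Q   A^T ] [ x     ]   [-c ]
  [ A    0  ] [ lambda ] = [ b ]

Solving the linear system:
  x*      = (0.7727, -1.2273)
  lambda* = (-1.25)
  f(x*)   = -0.5682

x* = (0.7727, -1.2273), lambda* = (-1.25)


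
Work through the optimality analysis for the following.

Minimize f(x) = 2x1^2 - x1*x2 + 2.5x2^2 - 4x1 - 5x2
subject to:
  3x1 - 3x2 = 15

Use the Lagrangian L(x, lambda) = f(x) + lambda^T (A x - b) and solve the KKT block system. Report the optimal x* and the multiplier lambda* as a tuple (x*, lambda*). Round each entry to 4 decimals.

Form the Lagrangian:
  L(x, lambda) = (1/2) x^T Q x + c^T x + lambda^T (A x - b)
Stationarity (grad_x L = 0): Q x + c + A^T lambda = 0.
Primal feasibility: A x = b.

This gives the KKT block system:
  [ Q   A^T ] [ x     ]   [-c ]
  [ A    0  ] [ lambda ] = [ b ]

Solving the linear system:
  x*      = (4.1429, -0.8571)
  lambda* = (-4.4762)
  f(x*)   = 27.4286

x* = (4.1429, -0.8571), lambda* = (-4.4762)


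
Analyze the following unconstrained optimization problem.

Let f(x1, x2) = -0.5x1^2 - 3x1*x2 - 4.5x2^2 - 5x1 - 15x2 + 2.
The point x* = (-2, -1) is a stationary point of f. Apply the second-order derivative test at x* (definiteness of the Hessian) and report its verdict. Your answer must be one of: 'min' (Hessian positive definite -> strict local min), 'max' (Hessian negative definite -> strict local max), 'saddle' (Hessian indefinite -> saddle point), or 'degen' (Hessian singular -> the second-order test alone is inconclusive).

Compute the Hessian H = grad^2 f:
  H = [[-1, -3], [-3, -9]]
Verify stationarity: grad f(x*) = H x* + g = (0, 0).
Eigenvalues of H: -10, 0.
H has a zero eigenvalue (singular; negative semidefinite but not definite), so H is neither positive definite, negative definite, nor indefinite. The second-order test alone is inconclusive -> degen.
(Indeed, f is constant along the null direction of H through x*, so x* is not a strict local extremum.)

degen


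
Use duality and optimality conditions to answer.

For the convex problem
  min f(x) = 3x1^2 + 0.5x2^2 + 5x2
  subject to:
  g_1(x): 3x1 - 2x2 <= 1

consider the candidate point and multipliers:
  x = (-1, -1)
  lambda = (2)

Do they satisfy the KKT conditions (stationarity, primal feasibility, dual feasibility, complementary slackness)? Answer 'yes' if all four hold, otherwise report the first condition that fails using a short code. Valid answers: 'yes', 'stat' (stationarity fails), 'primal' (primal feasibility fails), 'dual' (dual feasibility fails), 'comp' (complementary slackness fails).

Gradient of f: grad f(x) = Q x + c = (-6, 4)
Constraint values g_i(x) = a_i^T x - b_i:
  g_1((-1, -1)) = -2
Stationarity residual: grad f(x) + sum_i lambda_i a_i = (0, 0)
  -> stationarity OK
Primal feasibility (all g_i <= 0): OK
Dual feasibility (all lambda_i >= 0): OK
Complementary slackness (lambda_i * g_i(x) = 0 for all i): FAILS

Verdict: the first failing condition is complementary_slackness -> comp.

comp


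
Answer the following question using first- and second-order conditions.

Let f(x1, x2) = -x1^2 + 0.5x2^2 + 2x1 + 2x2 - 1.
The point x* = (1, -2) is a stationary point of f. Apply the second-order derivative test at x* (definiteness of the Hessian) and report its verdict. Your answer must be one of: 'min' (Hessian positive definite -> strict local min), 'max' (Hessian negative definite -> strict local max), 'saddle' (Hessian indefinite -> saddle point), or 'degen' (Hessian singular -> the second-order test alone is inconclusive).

Compute the Hessian H = grad^2 f:
  H = [[-2, 0], [0, 1]]
Verify stationarity: grad f(x*) = H x* + g = (0, 0).
Eigenvalues of H: -2, 1.
Eigenvalues have mixed signs, so H is indefinite -> x* is a saddle point.

saddle


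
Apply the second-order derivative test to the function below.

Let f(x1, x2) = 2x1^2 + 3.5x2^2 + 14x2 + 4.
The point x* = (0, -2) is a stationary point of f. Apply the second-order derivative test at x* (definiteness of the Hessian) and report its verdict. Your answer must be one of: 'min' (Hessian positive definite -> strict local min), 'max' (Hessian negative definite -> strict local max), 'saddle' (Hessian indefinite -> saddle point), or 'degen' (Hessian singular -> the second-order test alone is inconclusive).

Compute the Hessian H = grad^2 f:
  H = [[4, 0], [0, 7]]
Verify stationarity: grad f(x*) = H x* + g = (0, 0).
Eigenvalues of H: 4, 7.
Both eigenvalues > 0, so H is positive definite -> x* is a strict local min.

min


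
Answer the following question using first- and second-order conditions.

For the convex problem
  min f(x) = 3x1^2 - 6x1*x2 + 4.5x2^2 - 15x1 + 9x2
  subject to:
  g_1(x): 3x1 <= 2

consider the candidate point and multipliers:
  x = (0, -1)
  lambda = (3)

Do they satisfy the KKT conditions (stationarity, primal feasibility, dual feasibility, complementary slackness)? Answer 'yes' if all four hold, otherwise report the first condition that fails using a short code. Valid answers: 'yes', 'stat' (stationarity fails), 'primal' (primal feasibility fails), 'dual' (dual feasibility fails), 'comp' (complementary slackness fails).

Gradient of f: grad f(x) = Q x + c = (-9, 0)
Constraint values g_i(x) = a_i^T x - b_i:
  g_1((0, -1)) = -2
Stationarity residual: grad f(x) + sum_i lambda_i a_i = (0, 0)
  -> stationarity OK
Primal feasibility (all g_i <= 0): OK
Dual feasibility (all lambda_i >= 0): OK
Complementary slackness (lambda_i * g_i(x) = 0 for all i): FAILS

Verdict: the first failing condition is complementary_slackness -> comp.

comp


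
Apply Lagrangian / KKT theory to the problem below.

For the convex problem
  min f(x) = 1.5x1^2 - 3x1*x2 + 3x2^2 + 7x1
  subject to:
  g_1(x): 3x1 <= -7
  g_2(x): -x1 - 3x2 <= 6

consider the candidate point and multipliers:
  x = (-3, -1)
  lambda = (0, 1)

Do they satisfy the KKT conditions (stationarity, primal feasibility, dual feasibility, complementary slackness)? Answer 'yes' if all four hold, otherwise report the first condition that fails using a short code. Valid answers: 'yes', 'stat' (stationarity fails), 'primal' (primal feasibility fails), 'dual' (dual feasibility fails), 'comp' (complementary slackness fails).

Gradient of f: grad f(x) = Q x + c = (1, 3)
Constraint values g_i(x) = a_i^T x - b_i:
  g_1((-3, -1)) = -2
  g_2((-3, -1)) = 0
Stationarity residual: grad f(x) + sum_i lambda_i a_i = (0, 0)
  -> stationarity OK
Primal feasibility (all g_i <= 0): OK
Dual feasibility (all lambda_i >= 0): OK
Complementary slackness (lambda_i * g_i(x) = 0 for all i): OK

Verdict: yes, KKT holds.

yes


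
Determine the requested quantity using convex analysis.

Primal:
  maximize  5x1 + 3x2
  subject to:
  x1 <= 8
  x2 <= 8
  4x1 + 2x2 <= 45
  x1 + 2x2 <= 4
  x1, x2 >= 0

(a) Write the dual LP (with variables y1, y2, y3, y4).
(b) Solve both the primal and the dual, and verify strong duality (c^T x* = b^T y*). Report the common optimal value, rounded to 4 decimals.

The standard primal-dual pair for 'max c^T x s.t. A x <= b, x >= 0' is:
  Dual:  min b^T y  s.t.  A^T y >= c,  y >= 0.

So the dual LP is:
  minimize  8y1 + 8y2 + 45y3 + 4y4
  subject to:
    y1 + 4y3 + y4 >= 5
    y2 + 2y3 + 2y4 >= 3
    y1, y2, y3, y4 >= 0

Solving the primal: x* = (4, 0).
  primal value c^T x* = 20.
Solving the dual: y* = (0, 0, 0, 5).
  dual value b^T y* = 20.
Strong duality: c^T x* = b^T y*. Confirmed.

20


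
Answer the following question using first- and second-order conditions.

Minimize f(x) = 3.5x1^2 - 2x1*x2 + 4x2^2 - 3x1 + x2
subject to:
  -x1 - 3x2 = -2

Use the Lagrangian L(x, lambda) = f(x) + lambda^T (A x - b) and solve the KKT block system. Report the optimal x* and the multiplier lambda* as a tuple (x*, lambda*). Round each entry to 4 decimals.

Form the Lagrangian:
  L(x, lambda) = (1/2) x^T Q x + c^T x + lambda^T (A x - b)
Stationarity (grad_x L = 0): Q x + c + A^T lambda = 0.
Primal feasibility: A x = b.

This gives the KKT block system:
  [ Q   A^T ] [ x     ]   [-c ]
  [ A    0  ] [ lambda ] = [ b ]

Solving the linear system:
  x*      = (0.6988, 0.4337)
  lambda* = (1.0241)
  f(x*)   = 0.1928

x* = (0.6988, 0.4337), lambda* = (1.0241)


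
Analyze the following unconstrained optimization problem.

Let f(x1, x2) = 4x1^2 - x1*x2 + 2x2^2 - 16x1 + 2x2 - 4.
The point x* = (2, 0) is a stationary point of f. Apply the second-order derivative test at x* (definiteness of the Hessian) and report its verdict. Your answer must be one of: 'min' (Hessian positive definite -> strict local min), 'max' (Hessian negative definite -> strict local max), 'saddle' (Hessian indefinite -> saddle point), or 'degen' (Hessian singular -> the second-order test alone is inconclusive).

Compute the Hessian H = grad^2 f:
  H = [[8, -1], [-1, 4]]
Verify stationarity: grad f(x*) = H x* + g = (0, 0).
Eigenvalues of H: 3.7639, 8.2361.
Both eigenvalues > 0, so H is positive definite -> x* is a strict local min.

min


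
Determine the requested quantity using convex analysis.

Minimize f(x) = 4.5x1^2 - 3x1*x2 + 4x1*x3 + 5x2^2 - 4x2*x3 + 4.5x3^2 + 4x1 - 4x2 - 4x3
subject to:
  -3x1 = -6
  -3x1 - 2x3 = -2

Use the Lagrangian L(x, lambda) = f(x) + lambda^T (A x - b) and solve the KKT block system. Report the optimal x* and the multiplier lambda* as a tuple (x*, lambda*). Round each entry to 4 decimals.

Form the Lagrangian:
  L(x, lambda) = (1/2) x^T Q x + c^T x + lambda^T (A x - b)
Stationarity (grad_x L = 0): Q x + c + A^T lambda = 0.
Primal feasibility: A x = b.

This gives the KKT block system:
  [ Q   A^T ] [ x     ]   [-c ]
  [ A    0  ] [ lambda ] = [ b ]

Solving the linear system:
  x*      = (2, 0.2, -2)
  lambda* = (11.8667, -7.4)
  f(x*)   = 35.8

x* = (2, 0.2, -2), lambda* = (11.8667, -7.4)


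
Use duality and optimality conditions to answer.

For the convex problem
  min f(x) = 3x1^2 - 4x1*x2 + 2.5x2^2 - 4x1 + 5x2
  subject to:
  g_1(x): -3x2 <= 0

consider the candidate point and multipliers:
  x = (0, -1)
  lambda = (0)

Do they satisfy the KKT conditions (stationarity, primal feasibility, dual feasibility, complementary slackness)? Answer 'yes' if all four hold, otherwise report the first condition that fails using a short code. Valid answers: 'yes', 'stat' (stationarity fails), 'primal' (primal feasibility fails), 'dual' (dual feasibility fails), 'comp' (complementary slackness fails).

Gradient of f: grad f(x) = Q x + c = (0, 0)
Constraint values g_i(x) = a_i^T x - b_i:
  g_1((0, -1)) = 3
Stationarity residual: grad f(x) + sum_i lambda_i a_i = (0, 0)
  -> stationarity OK
Primal feasibility (all g_i <= 0): FAILS
Dual feasibility (all lambda_i >= 0): OK
Complementary slackness (lambda_i * g_i(x) = 0 for all i): OK

Verdict: the first failing condition is primal_feasibility -> primal.

primal


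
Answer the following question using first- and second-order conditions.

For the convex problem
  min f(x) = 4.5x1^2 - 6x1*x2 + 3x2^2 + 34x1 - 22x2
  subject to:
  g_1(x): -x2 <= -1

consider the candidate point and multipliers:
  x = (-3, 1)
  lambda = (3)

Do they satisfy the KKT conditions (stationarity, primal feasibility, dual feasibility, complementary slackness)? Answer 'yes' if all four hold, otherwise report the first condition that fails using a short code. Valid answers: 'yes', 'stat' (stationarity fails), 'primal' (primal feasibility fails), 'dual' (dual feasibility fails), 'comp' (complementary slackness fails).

Gradient of f: grad f(x) = Q x + c = (1, 2)
Constraint values g_i(x) = a_i^T x - b_i:
  g_1((-3, 1)) = 0
Stationarity residual: grad f(x) + sum_i lambda_i a_i = (1, -1)
  -> stationarity FAILS
Primal feasibility (all g_i <= 0): OK
Dual feasibility (all lambda_i >= 0): OK
Complementary slackness (lambda_i * g_i(x) = 0 for all i): OK

Verdict: the first failing condition is stationarity -> stat.

stat
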